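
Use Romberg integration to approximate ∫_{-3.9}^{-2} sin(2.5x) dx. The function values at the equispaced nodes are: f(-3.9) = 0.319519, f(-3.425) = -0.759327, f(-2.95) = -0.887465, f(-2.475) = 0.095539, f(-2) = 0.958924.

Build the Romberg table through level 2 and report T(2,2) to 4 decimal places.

T(0,0) (trapezoid, 1 panel, h=1.9000): 1.214521
T(1,0) (trapezoid, 2 panels, h=0.9500): -0.235831
T(2,0) (trapezoid, 4 panels, h=0.4750): -0.433215
T(1,1) = -0.235831 + (-0.235831 − 1.214521)/3 = -0.719282
T(2,1) = -0.433215 + (-0.433215 − (-0.235831))/3 = -0.499010
T(2,2) = -0.499010 + (-0.499010 − (-0.719282))/15 = -0.484325

-0.4843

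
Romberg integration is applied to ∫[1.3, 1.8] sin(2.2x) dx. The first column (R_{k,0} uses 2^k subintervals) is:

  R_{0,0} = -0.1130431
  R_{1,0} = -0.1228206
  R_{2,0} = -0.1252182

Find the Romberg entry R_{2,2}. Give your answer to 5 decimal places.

-0.12601

Richardson extrapolation on the trapezoidal column (denominator 4−1=3):
R_{1,1} = -0.1228206 + (-0.1228206 − (-0.1130431))/3 = -0.1260798
R_{2,1} = -0.1252182 + (-0.1252182 − (-0.1228206))/3 = -0.1260174
R_{2,2} = -0.1260174 + (-0.1260174 − (-0.1260798))/15 = -0.1260132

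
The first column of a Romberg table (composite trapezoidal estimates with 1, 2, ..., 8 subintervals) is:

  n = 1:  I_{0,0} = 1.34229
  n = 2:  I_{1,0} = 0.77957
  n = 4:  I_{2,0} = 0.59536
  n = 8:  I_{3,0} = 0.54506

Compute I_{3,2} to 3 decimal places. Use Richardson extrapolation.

I_{2,1} = 0.59536 + (0.59536 − 0.77957)/3 = 0.53396
I_{3,1} = (4·0.54506 − 0.59536) / 3 = 0.52829
I_{3,2} = (16·0.52829 − 0.53396) / 15 = 0.52791

0.528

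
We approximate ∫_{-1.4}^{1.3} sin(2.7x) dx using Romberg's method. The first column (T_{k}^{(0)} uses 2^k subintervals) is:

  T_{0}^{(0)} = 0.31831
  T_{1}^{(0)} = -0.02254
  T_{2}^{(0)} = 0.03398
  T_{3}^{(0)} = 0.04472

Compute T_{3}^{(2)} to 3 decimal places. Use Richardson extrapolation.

T_{2}^{(1)} = (4·0.03398 − (-0.02254)) / 3 = 0.05282
T_{3}^{(1)} = (4·0.04472 − 0.03398) / 3 = 0.04830
T_{3}^{(2)} = 0.04830 + (0.04830 − 0.05282)/15 = 0.04800

0.048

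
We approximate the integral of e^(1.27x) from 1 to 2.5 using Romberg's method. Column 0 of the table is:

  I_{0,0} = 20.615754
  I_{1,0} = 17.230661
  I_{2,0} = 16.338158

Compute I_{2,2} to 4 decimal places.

I_{1,1} = (4·17.230661 − 20.615754) / 3 = 16.102297
I_{2,1} = (4·16.338158 − 17.230661) / 3 = 16.040657
I_{2,2} = 16.040657 + (16.040657 − 16.102297)/15 = 16.036548

16.0365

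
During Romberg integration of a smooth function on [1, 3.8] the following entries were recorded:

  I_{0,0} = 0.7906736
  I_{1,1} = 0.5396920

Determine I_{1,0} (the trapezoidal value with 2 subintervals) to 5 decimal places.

From I_{1,1} = (4·I_{1,0} − I_{0,0})/3, solve for I_{1,0}:
4·I_{1,0} = 3·0.5396920 + 0.7906736 = 2.4097496
I_{1,0} = 0.6024374

0.60244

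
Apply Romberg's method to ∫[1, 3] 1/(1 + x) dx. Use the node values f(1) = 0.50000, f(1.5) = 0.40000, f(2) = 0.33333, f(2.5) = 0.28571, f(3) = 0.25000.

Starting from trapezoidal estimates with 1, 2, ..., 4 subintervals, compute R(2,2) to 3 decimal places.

0.693

R(0,0) (trapezoid, 1 panel, h=2.0000): 0.75000
R(1,0) (trapezoid, 2 panels, h=1.0000): 0.70833
R(2,0) (trapezoid, 4 panels, h=0.5000): 0.69702
R(1,1) = 0.70833 + (0.70833 − 0.75000)/3 = 0.69444
R(2,1) = 0.69702 + (0.69702 − 0.70833)/3 = 0.69325
R(2,2) = 0.69325 + (0.69325 − 0.69444)/15 = 0.69317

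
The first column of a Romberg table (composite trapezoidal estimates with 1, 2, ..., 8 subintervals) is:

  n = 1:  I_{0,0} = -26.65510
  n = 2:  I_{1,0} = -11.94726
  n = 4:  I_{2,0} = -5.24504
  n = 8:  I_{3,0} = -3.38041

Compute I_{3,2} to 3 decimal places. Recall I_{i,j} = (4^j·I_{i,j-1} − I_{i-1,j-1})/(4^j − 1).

-2.742

Richardson extrapolation on the trapezoidal column (denominator 4−1=3):
I_{2,1} = -5.24504 + (-5.24504 − (-11.94726))/3 = -3.01097
I_{3,1} = -3.38041 + (-3.38041 − (-5.24504))/3 = -2.75887
I_{3,2} = -2.75887 + (-2.75887 − (-3.01097))/15 = -2.74206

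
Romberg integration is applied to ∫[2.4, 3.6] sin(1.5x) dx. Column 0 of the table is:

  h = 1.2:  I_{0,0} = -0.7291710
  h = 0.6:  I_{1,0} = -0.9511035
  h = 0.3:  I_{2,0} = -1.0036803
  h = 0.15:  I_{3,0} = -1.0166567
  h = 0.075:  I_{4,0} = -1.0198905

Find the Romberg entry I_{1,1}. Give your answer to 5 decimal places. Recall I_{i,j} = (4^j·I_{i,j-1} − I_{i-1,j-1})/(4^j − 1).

I_{1,1} = (4·(-0.9511035) − (-0.7291710)) / 3 = -1.0250810
(Column j=1 coincides with Simpson's rule on the same nodes.)

-1.02508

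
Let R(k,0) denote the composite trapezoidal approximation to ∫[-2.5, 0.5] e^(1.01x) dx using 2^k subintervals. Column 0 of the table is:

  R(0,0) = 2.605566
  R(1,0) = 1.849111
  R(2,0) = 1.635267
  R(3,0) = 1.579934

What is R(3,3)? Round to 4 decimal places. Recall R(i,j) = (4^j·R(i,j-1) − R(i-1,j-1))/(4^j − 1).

Richardson extrapolation on the trapezoidal column (denominator 4−1=3):
R(1,1) = 1.849111 + (1.849111 − 2.605566)/3 = 1.596959
R(2,1) = 1.635267 + (1.635267 − 1.849111)/3 = 1.563986
R(3,1) = (4·1.579934 − 1.635267) / 3 = 1.561490
R(2,2) = (16·1.563986 − 1.596959) / 15 = 1.561788
R(3,2) = (16·1.561490 − 1.563986) / 15 = 1.561324
R(3,3) = 1.561324 + (1.561324 − 1.561788)/63 = 1.561317

1.5613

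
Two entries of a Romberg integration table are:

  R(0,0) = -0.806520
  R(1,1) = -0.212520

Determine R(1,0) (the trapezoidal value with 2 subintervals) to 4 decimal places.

-0.3610

From R(1,1) = (4·R(1,0) − R(0,0))/3, solve for R(1,0):
4·R(1,0) = 3·(-0.212520) + (-0.806520) = -1.444080
R(1,0) = -0.361020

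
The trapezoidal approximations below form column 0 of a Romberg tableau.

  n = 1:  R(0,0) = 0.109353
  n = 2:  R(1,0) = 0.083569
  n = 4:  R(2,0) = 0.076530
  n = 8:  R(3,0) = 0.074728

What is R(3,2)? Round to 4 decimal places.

0.0741

Richardson extrapolation on the trapezoidal column (denominator 4−1=3):
R(2,1) = 0.076530 + (0.076530 − 0.083569)/3 = 0.074184
R(3,1) = 0.074728 + (0.074728 − 0.076530)/3 = 0.074127
R(3,2) = 0.074127 + (0.074127 − 0.074184)/15 = 0.074123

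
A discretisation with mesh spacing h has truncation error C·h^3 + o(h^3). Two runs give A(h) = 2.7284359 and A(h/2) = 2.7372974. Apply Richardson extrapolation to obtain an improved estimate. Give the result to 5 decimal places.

2.73856

Extrapolated value = (8·A(h/2) − A(h)) / (8 − 1)
= (8·2.7372974 − 2.7284359) / 7
= 19.1699433 / 7 = 2.7385633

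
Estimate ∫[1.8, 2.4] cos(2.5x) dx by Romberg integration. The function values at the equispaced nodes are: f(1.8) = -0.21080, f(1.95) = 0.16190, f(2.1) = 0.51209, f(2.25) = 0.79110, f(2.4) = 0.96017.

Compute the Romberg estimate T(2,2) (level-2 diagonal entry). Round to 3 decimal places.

0.279

T(0,0) (trapezoid, 1 panel, h=0.6000): 0.22481
T(1,0) (trapezoid, 2 panels, h=0.3000): 0.26603
T(2,0) (trapezoid, 4 panels, h=0.1500): 0.27597
T(1,1) = 0.26603 + (0.26603 − 0.22481)/3 = 0.27977
T(2,1) = 0.27597 + (0.27597 − 0.26603)/3 = 0.27928
T(2,2) = 0.27928 + (0.27928 − 0.27977)/15 = 0.27925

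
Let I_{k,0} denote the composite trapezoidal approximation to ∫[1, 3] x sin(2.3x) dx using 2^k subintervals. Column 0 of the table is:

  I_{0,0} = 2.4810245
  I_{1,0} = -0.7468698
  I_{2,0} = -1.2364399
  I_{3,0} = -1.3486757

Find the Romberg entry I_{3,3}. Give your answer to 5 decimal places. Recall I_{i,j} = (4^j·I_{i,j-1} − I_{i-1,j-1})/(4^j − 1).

-1.38540

I_{1,1} = -0.7468698 + (-0.7468698 − 2.4810245)/3 = -1.8228346
I_{2,1} = -1.2364399 + (-1.2364399 − (-0.7468698))/3 = -1.3996299
I_{3,1} = (4·(-1.3486757) − (-1.2364399)) / 3 = -1.3860876
I_{2,2} = (16·(-1.3996299) − (-1.8228346)) / 15 = -1.3714163
I_{3,2} = -1.3860876 + (-1.3860876 − (-1.3996299))/15 = -1.3851848
I_{3,3} = (64·(-1.3851848) − (-1.3714163)) / 63 = -1.3854033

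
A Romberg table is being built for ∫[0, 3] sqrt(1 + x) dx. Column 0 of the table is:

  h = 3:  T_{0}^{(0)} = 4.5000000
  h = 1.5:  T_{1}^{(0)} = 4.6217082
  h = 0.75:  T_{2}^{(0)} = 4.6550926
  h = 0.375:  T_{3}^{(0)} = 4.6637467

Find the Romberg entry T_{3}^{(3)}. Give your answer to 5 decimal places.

4.66666

T_{1}^{(1)} = 4.6217082 + (4.6217082 − 4.5000000)/3 = 4.6622776
T_{2}^{(1)} = (4·4.6550926 − 4.6217082) / 3 = 4.6662207
T_{3}^{(1)} = 4.6637467 + (4.6637467 − 4.6550926)/3 = 4.6666314
T_{2}^{(2)} = (16·4.6662207 − 4.6622776) / 15 = 4.6664836
T_{3}^{(2)} = 4.6666314 + (4.6666314 − 4.6662207)/15 = 4.6666588
T_{3}^{(3)} = (64·4.6666588 − 4.6664836) / 63 = 4.6666616
(Column j=1 coincides with Simpson's rule on the same nodes.)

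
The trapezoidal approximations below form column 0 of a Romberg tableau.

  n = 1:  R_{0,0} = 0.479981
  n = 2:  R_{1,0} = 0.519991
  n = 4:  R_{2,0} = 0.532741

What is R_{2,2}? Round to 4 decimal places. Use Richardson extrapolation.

0.5372

R_{1,1} = 0.519991 + (0.519991 − 0.479981)/3 = 0.533328
R_{2,1} = (4·0.532741 − 0.519991) / 3 = 0.536991
R_{2,2} = (16·0.536991 − 0.533328) / 15 = 0.537235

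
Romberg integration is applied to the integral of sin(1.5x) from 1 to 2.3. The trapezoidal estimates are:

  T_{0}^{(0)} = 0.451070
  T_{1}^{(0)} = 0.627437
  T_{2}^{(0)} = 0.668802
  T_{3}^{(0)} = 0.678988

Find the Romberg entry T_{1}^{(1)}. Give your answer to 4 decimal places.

T_{1}^{(1)} = (4·0.627437 − 0.451070) / 3 = 0.686226
(Column j=1 coincides with Simpson's rule on the same nodes.)

0.6862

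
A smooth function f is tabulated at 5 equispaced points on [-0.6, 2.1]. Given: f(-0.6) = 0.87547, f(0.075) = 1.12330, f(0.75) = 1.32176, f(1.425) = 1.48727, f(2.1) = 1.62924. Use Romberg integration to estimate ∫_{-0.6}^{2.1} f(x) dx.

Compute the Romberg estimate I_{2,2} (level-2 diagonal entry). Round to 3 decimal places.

3.508

I_{0,0} (trapezoid, 1 panel, h=2.7000): 3.38136
I_{1,0} (trapezoid, 2 panels, h=1.3500): 3.47506
I_{2,0} (trapezoid, 4 panels, h=0.6750): 3.49966
I_{1,1} = 3.47506 + (3.47506 − 3.38136)/3 = 3.50629
I_{2,1} = 3.49966 + (3.49966 − 3.47506)/3 = 3.50786
I_{2,2} = 3.50786 + (3.50786 − 3.50629)/15 = 3.50796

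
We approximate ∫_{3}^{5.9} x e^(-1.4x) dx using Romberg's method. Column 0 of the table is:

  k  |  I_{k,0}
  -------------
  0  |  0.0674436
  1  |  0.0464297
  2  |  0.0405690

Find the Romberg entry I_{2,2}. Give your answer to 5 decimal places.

Richardson extrapolation on the trapezoidal column (denominator 4−1=3):
I_{1,1} = 0.0464297 + (0.0464297 − 0.0674436)/3 = 0.0394251
I_{2,1} = (4·0.0405690 − 0.0464297) / 3 = 0.0386154
I_{2,2} = 0.0386154 + (0.0386154 − 0.0394251)/15 = 0.0385614

0.03856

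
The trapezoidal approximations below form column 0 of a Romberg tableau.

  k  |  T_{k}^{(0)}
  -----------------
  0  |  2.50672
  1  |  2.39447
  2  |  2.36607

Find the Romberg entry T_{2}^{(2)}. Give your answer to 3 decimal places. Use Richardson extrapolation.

2.357

T_{1}^{(1)} = 2.39447 + (2.39447 − 2.50672)/3 = 2.35705
T_{2}^{(1)} = (4·2.36607 − 2.39447) / 3 = 2.35660
T_{2}^{(2)} = 2.35660 + (2.35660 − 2.35705)/15 = 2.35657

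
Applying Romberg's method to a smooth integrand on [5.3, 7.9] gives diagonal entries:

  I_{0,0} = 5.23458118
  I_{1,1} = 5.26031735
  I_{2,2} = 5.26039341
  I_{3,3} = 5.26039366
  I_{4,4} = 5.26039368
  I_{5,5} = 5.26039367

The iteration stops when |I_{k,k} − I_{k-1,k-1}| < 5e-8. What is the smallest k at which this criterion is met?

|I_{1,1} − I_{0,0}| = 0.02573617 ≥ 5e-8
|I_{2,2} − I_{1,1}| = 0.00007606 ≥ 5e-8
|I_{3,3} − I_{2,2}| = 0.00000025 ≥ 5e-8
|I_{4,4} − I_{3,3}| = 0.00000002 < 5e-8

k = 4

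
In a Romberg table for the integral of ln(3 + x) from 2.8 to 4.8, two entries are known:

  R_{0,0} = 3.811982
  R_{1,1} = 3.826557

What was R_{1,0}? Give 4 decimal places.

3.8229

From R_{1,1} = (4·R_{1,0} − R_{0,0})/3, solve for R_{1,0}:
4·R_{1,0} = 3·3.826557 + 3.811982 = 15.291653
R_{1,0} = 3.822913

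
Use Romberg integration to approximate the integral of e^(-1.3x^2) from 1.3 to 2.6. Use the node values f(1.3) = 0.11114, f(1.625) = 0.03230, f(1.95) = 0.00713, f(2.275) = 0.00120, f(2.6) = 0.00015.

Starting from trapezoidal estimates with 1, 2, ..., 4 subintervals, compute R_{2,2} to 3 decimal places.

0.028

R_{0,0} (trapezoid, 1 panel, h=1.3000): 0.07234
R_{1,0} (trapezoid, 2 panels, h=0.6500): 0.04080
R_{2,0} (trapezoid, 4 panels, h=0.3250): 0.03129
R_{1,1} = 0.04080 + (0.04080 − 0.07234)/3 = 0.03029
R_{2,1} = 0.03129 + (0.03129 − 0.04080)/3 = 0.02812
R_{2,2} = 0.02812 + (0.02812 − 0.03029)/15 = 0.02798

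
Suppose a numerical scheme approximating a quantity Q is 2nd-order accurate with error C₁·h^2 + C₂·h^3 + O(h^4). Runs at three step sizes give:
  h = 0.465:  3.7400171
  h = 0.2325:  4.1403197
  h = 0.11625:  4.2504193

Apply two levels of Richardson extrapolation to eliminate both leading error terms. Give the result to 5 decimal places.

First eliminate the h^2 term (factor 2^2 = 4):
  B₁ = (4·4.1403197 − 3.7400171)/3 = 4.2737539
  B₂ = (4·4.2504193 − 4.1403197)/3 = 4.2871192
Then eliminate the h^3 term (factor 2^3 = 8):
  (8·4.2871192 − 4.2737539)/7 = 4.2890285

4.28903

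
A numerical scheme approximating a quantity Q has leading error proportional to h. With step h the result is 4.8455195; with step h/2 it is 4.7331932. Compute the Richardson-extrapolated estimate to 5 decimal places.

4.62087

Extrapolated value = (2·A(h/2) − A(h)) / (2 − 1)
= (2·4.7331932 − 4.8455195) / 1
= 4.6208669 / 1 = 4.6208669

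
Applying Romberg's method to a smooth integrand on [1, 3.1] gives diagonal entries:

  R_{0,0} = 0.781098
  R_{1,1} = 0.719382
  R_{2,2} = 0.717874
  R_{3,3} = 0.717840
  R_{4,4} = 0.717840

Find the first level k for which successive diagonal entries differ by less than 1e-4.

k = 3

|R_{1,1} − R_{0,0}| = 0.061716 ≥ 1e-4
|R_{2,2} − R_{1,1}| = 0.001508 ≥ 1e-4
|R_{3,3} − R_{2,2}| = 0.000034 < 1e-4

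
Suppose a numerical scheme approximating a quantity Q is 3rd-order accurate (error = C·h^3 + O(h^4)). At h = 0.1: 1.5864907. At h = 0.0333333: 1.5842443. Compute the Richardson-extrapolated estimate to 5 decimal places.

The leading error scales as h^3; refining by a factor of 3 reduces it by 3^3 = 27.
Extrapolated value = (27·A(h/3) − A(h)) / (27 − 1)
= (27·1.5842443 − 1.5864907) / 26
= 41.1881054 / 26 = 1.5841579

1.58416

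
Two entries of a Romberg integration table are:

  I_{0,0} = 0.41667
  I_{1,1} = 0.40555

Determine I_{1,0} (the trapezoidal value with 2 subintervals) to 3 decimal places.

From I_{1,1} = (4·I_{1,0} − I_{0,0})/3, solve for I_{1,0}:
4·I_{1,0} = 3·0.40555 + 0.41667 = 1.63332
I_{1,0} = 0.40833

0.408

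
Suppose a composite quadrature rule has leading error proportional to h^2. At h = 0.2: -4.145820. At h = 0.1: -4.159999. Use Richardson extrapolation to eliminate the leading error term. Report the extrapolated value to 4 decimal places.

The leading error scales as h^2; refining by a factor of 2 reduces it by 2^2 = 4.
Extrapolated value = (4·A(h/2) − A(h)) / (4 − 1)
= (4·(-4.159999) − (-4.145820)) / 3
= -12.494176 / 3 = -4.164725

-4.1647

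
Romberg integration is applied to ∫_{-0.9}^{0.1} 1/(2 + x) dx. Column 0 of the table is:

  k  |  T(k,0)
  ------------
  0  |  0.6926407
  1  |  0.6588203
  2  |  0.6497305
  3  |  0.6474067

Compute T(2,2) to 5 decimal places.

0.64664

T(1,1) = (4·0.6588203 − 0.6926407) / 3 = 0.6475468
T(2,1) = 0.6497305 + (0.6497305 − 0.6588203)/3 = 0.6467006
T(2,2) = (16·0.6467006 − 0.6475468) / 15 = 0.6466442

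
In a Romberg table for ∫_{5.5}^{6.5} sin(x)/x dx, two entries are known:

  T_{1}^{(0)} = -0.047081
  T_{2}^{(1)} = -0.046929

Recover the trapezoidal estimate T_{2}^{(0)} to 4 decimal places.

-0.0470

From T_{2}^{(1)} = (4·T_{2}^{(0)} − T_{1}^{(0)})/3, solve for T_{2}^{(0)}:
4·T_{2}^{(0)} = 3·(-0.046929) + (-0.047081) = -0.187868
T_{2}^{(0)} = -0.046967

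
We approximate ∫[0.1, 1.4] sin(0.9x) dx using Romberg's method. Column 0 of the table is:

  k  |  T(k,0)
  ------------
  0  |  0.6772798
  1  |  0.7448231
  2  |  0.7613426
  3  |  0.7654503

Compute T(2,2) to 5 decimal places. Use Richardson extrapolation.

T(1,1) = (4·0.7448231 − 0.6772798) / 3 = 0.7673375
T(2,1) = 0.7613426 + (0.7613426 − 0.7448231)/3 = 0.7668491
T(2,2) = 0.7668491 + (0.7668491 − 0.7673375)/15 = 0.7668165

0.76682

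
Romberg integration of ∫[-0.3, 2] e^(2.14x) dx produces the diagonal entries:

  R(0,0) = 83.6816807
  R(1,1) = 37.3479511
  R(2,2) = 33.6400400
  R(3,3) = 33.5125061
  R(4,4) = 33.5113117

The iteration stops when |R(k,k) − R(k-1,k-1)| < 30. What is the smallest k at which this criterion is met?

|R(1,1) − R(0,0)| = 46.3337296 ≥ 30
|R(2,2) − R(1,1)| = 3.7079111 < 30

k = 2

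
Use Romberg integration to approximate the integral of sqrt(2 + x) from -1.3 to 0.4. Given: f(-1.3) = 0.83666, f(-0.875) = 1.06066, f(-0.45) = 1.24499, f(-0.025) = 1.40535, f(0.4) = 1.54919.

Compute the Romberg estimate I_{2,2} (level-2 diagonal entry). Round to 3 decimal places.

I_{0,0} (trapezoid, 1 panel, h=1.7000): 2.02797
I_{1,0} (trapezoid, 2 panels, h=0.8500): 2.07223
I_{2,0} (trapezoid, 4 panels, h=0.4250): 2.08417
I_{1,1} = 2.07223 + (2.07223 − 2.02797)/3 = 2.08698
I_{2,1} = 2.08417 + (2.08417 − 2.07223)/3 = 2.08815
I_{2,2} = 2.08815 + (2.08815 − 2.08698)/15 = 2.08823

2.088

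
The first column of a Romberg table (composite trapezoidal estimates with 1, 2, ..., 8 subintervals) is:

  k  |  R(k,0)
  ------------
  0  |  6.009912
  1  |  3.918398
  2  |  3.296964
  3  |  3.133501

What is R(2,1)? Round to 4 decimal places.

Richardson extrapolation on the trapezoidal column (denominator 4−1=3):
R(2,1) = 3.296964 + (3.296964 − 3.918398)/3 = 3.089819

3.0898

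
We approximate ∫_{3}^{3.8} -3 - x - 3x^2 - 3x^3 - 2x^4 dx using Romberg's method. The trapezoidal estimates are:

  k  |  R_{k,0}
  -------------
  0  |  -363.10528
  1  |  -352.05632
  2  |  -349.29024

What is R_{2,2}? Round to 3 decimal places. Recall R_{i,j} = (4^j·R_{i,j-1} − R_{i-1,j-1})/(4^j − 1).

Richardson extrapolation on the trapezoidal column (denominator 4−1=3):
R_{1,1} = -352.05632 + (-352.05632 − (-363.10528))/3 = -348.37333
R_{2,1} = -349.29024 + (-349.29024 − (-352.05632))/3 = -348.36821
R_{2,2} = -348.36821 + (-348.36821 − (-348.37333))/15 = -348.36787

-348.368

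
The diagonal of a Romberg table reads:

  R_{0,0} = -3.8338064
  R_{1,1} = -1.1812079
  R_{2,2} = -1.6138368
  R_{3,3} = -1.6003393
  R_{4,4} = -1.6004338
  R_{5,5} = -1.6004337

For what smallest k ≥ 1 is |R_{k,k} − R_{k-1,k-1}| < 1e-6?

k = 5

|R_{1,1} − R_{0,0}| = 2.6525985 ≥ 1e-6
|R_{2,2} − R_{1,1}| = 0.4326289 ≥ 1e-6
|R_{3,3} − R_{2,2}| = 0.0134975 ≥ 1e-6
|R_{4,4} − R_{3,3}| = 0.0000945 ≥ 1e-6
|R_{5,5} − R_{4,4}| = 0.0000001 < 1e-6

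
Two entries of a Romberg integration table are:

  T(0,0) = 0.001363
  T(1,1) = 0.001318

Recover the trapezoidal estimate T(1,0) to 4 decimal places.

From T(1,1) = (4·T(1,0) − T(0,0))/3, solve for T(1,0):
4·T(1,0) = 3·0.001318 + 0.001363 = 0.005317
T(1,0) = 0.001329

0.0013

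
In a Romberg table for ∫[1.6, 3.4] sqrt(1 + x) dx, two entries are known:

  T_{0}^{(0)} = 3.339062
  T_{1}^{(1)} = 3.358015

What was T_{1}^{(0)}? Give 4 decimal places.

From T_{1}^{(1)} = (4·T_{1}^{(0)} − T_{0}^{(0)})/3, solve for T_{1}^{(0)}:
4·T_{1}^{(0)} = 3·3.358015 + 3.339062 = 13.413107
T_{1}^{(0)} = 3.353277

3.3533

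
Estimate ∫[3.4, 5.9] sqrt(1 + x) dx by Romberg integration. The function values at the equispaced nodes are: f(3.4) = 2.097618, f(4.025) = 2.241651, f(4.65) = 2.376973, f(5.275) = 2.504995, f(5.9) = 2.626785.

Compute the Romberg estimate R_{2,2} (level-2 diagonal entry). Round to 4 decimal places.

R_{0,0} (trapezoid, 1 panel, h=2.5000): 5.905504
R_{1,0} (trapezoid, 2 panels, h=1.2500): 5.923968
R_{2,0} (trapezoid, 4 panels, h=0.6250): 5.928638
R_{1,1} = 5.923968 + (5.923968 − 5.905504)/3 = 5.930123
R_{2,1} = 5.928638 + (5.928638 − 5.923968)/3 = 5.930195
R_{2,2} = 5.930195 + (5.930195 − 5.930123)/15 = 5.930200

5.9302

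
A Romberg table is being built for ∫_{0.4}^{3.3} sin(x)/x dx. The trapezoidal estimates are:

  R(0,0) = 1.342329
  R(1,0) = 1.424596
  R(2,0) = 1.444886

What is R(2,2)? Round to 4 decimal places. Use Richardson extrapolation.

R(1,1) = (4·1.424596 − 1.342329) / 3 = 1.452018
R(2,1) = 1.444886 + (1.444886 − 1.424596)/3 = 1.451649
R(2,2) = (16·1.451649 − 1.452018) / 15 = 1.451624

1.4516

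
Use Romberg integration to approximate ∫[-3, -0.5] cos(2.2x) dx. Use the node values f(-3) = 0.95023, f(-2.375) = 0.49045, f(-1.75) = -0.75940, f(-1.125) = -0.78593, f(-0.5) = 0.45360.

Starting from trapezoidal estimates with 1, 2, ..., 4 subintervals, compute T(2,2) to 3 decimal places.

-0.243

T(0,0) (trapezoid, 1 panel, h=2.5000): 1.75479
T(1,0) (trapezoid, 2 panels, h=1.2500): -0.07186
T(2,0) (trapezoid, 4 panels, h=0.6250): -0.22060
T(1,1) = -0.07186 + (-0.07186 − 1.75479)/3 = -0.68074
T(2,1) = -0.22060 + (-0.22060 − (-0.07186))/3 = -0.27018
T(2,2) = -0.27018 + (-0.27018 − (-0.68074))/15 = -0.24281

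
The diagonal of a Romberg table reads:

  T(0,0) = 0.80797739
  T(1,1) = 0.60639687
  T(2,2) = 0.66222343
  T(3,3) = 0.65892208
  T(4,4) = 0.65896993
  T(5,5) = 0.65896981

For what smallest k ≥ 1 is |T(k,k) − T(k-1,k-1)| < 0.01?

|T(1,1) − T(0,0)| = 0.20158052 ≥ 0.01
|T(2,2) − T(1,1)| = 0.05582656 ≥ 0.01
|T(3,3) − T(2,2)| = 0.00330135 < 0.01

k = 3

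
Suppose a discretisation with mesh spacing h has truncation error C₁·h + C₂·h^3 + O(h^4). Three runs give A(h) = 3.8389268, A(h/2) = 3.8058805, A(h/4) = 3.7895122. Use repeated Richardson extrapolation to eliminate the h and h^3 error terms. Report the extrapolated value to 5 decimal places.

3.77319

First eliminate the h term (factor 2^1 = 2):
  B₁ = (2·3.8058805 − 3.8389268)/1 = 3.7728342
  B₂ = (2·3.7895122 − 3.8058805)/1 = 3.7731439
Then eliminate the h^3 term (factor 2^3 = 8):
  (8·3.7731439 − 3.7728342)/7 = 3.7731881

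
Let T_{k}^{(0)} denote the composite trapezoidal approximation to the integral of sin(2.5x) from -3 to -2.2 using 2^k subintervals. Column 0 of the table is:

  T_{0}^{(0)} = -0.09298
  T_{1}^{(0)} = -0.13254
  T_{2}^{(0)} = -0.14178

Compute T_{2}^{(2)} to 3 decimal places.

Richardson extrapolation on the trapezoidal column (denominator 4−1=3):
T_{1}^{(1)} = -0.13254 + (-0.13254 − (-0.09298))/3 = -0.14573
T_{2}^{(1)} = (4·(-0.14178) − (-0.13254)) / 3 = -0.14486
T_{2}^{(2)} = (16·(-0.14486) − (-0.14573)) / 15 = -0.14480

-0.145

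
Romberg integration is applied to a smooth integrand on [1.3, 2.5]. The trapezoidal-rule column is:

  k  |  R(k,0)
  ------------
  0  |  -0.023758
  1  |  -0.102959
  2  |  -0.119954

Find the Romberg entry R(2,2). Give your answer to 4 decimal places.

-0.1254

R(1,1) = -0.102959 + (-0.102959 − (-0.023758))/3 = -0.129359
R(2,1) = -0.119954 + (-0.119954 − (-0.102959))/3 = -0.125619
R(2,2) = -0.125619 + (-0.125619 − (-0.129359))/15 = -0.125370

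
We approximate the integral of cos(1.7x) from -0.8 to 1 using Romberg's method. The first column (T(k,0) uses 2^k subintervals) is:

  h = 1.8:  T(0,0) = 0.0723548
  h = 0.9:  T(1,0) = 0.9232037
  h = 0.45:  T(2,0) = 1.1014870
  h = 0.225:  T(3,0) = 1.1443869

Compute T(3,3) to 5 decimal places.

1.15855

Richardson extrapolation on the trapezoidal column (denominator 4−1=3):
T(1,1) = 0.9232037 + (0.9232037 − 0.0723548)/3 = 1.2068200
T(2,1) = 1.1014870 + (1.1014870 − 0.9232037)/3 = 1.1609148
T(3,1) = 1.1443869 + (1.1443869 − 1.1014870)/3 = 1.1586869
T(2,2) = 1.1609148 + (1.1609148 − 1.2068200)/15 = 1.1578545
T(3,2) = (16·1.1586869 − 1.1609148) / 15 = 1.1585384
T(3,3) = (64·1.1585384 − 1.1578545) / 63 = 1.1585493
(Column j=1 coincides with Simpson's rule on the same nodes.)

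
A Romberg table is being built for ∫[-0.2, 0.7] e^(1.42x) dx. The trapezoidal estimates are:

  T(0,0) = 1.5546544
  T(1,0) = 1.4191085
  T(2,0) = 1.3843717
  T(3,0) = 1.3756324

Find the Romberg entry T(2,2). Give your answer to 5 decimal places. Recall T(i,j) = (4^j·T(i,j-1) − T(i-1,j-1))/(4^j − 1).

T(1,1) = 1.4191085 + (1.4191085 − 1.5546544)/3 = 1.3739265
T(2,1) = 1.3843717 + (1.3843717 − 1.4191085)/3 = 1.3727928
T(2,2) = (16·1.3727928 − 1.3739265) / 15 = 1.3727172

1.37272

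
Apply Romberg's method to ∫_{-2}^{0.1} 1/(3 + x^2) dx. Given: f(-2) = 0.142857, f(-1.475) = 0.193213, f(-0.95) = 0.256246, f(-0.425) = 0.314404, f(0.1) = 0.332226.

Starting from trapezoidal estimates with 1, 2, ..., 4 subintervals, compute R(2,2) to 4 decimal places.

R(0,0) (trapezoid, 1 panel, h=2.1000): 0.498837
R(1,0) (trapezoid, 2 panels, h=1.0500): 0.518477
R(2,0) (trapezoid, 4 panels, h=0.5250): 0.525737
R(1,1) = 0.518477 + (0.518477 − 0.498837)/3 = 0.525024
R(2,1) = 0.525737 + (0.525737 − 0.518477)/3 = 0.528157
R(2,2) = 0.528157 + (0.528157 − 0.525024)/15 = 0.528366

0.5284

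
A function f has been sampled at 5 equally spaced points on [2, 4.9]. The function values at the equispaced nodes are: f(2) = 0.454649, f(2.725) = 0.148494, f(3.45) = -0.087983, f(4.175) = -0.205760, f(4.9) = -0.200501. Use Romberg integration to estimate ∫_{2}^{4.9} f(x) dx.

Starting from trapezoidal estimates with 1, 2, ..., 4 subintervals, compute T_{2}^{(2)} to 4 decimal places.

-0.0357

T_{0}^{(0)} (trapezoid, 1 panel, h=2.9000): 0.368515
T_{1}^{(0)} (trapezoid, 2 panels, h=1.4500): 0.056682
T_{2}^{(0)} (trapezoid, 4 panels, h=0.7250): -0.013177
T_{1}^{(1)} = 0.056682 + (0.056682 − 0.368515)/3 = -0.047262
T_{2}^{(1)} = -0.013177 + (-0.013177 − 0.056682)/3 = -0.036463
T_{2}^{(2)} = -0.036463 + (-0.036463 − (-0.047262))/15 = -0.035743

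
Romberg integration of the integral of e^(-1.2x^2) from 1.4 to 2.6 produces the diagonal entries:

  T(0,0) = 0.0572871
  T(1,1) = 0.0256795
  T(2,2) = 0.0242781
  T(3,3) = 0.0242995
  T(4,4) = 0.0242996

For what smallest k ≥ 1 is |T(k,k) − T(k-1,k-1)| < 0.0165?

k = 2

|T(1,1) − T(0,0)| = 0.0316076 ≥ 0.0165
|T(2,2) − T(1,1)| = 0.0014014 < 0.0165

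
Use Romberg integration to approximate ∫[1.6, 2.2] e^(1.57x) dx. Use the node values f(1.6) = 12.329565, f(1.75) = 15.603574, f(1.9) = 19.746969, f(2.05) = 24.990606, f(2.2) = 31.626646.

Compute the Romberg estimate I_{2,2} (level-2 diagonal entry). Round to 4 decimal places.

12.2911

I_{0,0} (trapezoid, 1 panel, h=0.6000): 13.186863
I_{1,0} (trapezoid, 2 panels, h=0.3000): 12.517522
I_{2,0} (trapezoid, 4 panels, h=0.1500): 12.347888
I_{1,1} = 12.517522 + (12.517522 − 13.186863)/3 = 12.294408
I_{2,1} = 12.347888 + (12.347888 − 12.517522)/3 = 12.291343
I_{2,2} = 12.291343 + (12.291343 − 12.294408)/15 = 12.291139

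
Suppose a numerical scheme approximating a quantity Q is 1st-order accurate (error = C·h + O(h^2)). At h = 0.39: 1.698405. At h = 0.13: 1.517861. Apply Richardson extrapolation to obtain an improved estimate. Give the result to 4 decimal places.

The leading error scales as h; refining by a factor of 3 reduces it by 3^1 = 3.
Extrapolated value = (3·A(h/3) − A(h)) / (3 − 1)
= (3·1.517861 − 1.698405) / 2
= 2.855178 / 2 = 1.427589

1.4276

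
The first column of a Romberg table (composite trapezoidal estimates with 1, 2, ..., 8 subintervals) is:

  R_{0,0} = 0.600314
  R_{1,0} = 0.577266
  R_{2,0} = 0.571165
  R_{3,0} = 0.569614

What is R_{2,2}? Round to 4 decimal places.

0.5691

Richardson extrapolation on the trapezoidal column (denominator 4−1=3):
R_{1,1} = (4·0.577266 − 0.600314) / 3 = 0.569583
R_{2,1} = 0.571165 + (0.571165 − 0.577266)/3 = 0.569131
R_{2,2} = (16·0.569131 − 0.569583) / 15 = 0.569101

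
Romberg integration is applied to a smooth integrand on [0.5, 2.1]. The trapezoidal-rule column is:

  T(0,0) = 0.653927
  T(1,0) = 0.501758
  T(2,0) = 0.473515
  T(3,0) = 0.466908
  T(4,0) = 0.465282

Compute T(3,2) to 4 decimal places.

0.4647

T(2,1) = (4·0.473515 − 0.501758) / 3 = 0.464101
T(3,1) = (4·0.466908 − 0.473515) / 3 = 0.464706
T(3,2) = (16·0.464706 − 0.464101) / 15 = 0.464746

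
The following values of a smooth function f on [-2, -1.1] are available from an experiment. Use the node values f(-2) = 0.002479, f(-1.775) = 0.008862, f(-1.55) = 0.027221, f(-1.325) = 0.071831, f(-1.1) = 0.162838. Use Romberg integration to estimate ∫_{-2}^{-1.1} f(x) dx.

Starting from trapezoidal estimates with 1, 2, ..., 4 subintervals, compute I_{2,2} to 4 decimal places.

I_{0,0} (trapezoid, 1 panel, h=0.9000): 0.074393
I_{1,0} (trapezoid, 2 panels, h=0.4500): 0.049446
I_{2,0} (trapezoid, 4 panels, h=0.2250): 0.042879
I_{1,1} = 0.049446 + (0.049446 − 0.074393)/3 = 0.041130
I_{2,1} = 0.042879 + (0.042879 − 0.049446)/3 = 0.040690
I_{2,2} = 0.040690 + (0.040690 − 0.041130)/15 = 0.040661

0.0407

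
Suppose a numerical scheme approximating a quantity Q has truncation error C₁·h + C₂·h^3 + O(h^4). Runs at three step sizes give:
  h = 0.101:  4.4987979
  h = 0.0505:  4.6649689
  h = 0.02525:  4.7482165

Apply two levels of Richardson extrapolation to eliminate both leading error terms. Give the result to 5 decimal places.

4.83151

First eliminate the h term (factor 2^1 = 2):
  B₁ = (2·4.6649689 − 4.4987979)/1 = 4.8311399
  B₂ = (2·4.7482165 − 4.6649689)/1 = 4.8314641
Then eliminate the h^3 term (factor 2^3 = 8):
  (8·4.8314641 − 4.8311399)/7 = 4.8315104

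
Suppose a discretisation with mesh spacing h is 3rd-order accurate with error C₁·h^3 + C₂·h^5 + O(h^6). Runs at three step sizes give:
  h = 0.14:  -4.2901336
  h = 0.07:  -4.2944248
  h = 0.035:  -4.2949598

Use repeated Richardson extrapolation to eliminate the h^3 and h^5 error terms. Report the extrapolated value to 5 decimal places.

First eliminate the h^3 term (factor 2^3 = 8):
  B₁ = (8·(-4.2944248) − (-4.2901336))/7 = -4.2950378
  B₂ = (8·(-4.2949598) − (-4.2944248))/7 = -4.2950362
Then eliminate the h^5 term (factor 2^5 = 32):
  (32·(-4.2950362) − (-4.2950378))/31 = -4.2950361

-4.29504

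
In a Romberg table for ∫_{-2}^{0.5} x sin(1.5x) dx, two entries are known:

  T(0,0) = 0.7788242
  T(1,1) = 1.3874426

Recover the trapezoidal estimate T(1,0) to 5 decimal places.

1.23529

From T(1,1) = (4·T(1,0) − T(0,0))/3, solve for T(1,0):
4·T(1,0) = 3·1.3874426 + 0.7788242 = 4.9411520
T(1,0) = 1.2352880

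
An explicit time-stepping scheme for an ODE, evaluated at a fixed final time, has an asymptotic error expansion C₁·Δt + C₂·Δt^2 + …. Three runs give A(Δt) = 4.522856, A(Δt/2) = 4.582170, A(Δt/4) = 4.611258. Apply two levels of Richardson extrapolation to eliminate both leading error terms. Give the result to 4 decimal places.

First eliminate the Δt term (factor 2^1 = 2):
  B₁ = (2·4.582170 − 4.522856)/1 = 4.641484
  B₂ = (2·4.611258 − 4.582170)/1 = 4.640346
Then eliminate the Δt^2 term (factor 2^2 = 4):
  (4·4.640346 − 4.641484)/3 = 4.639967

4.6400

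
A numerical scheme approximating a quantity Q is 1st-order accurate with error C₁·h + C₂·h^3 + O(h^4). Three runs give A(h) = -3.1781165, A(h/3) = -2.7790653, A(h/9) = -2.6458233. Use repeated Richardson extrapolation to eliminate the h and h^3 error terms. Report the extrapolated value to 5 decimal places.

-2.57919

First eliminate the h term (factor 3^1 = 3):
  B₁ = (3·(-2.7790653) − (-3.1781165))/2 = -2.5795397
  B₂ = (3·(-2.6458233) − (-2.7790653))/2 = -2.5792023
Then eliminate the h^3 term (factor 3^3 = 27):
  (27·(-2.5792023) − (-2.5795397))/26 = -2.5791893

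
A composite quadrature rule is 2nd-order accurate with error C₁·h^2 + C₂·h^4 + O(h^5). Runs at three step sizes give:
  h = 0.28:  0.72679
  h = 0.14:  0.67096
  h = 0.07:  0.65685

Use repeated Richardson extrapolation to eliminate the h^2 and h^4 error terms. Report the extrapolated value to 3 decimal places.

First eliminate the h^2 term (factor 2^2 = 4):
  B₁ = (4·0.67096 − 0.72679)/3 = 0.65235
  B₂ = (4·0.65685 − 0.67096)/3 = 0.65215
Then eliminate the h^4 term (factor 2^4 = 16):
  (16·0.65215 − 0.65235)/15 = 0.65214

0.652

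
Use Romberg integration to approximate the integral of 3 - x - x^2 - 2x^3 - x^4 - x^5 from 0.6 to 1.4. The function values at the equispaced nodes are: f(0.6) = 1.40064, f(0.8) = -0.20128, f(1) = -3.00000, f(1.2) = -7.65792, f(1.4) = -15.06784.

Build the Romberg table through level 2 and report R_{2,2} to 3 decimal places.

R_{0,0} (trapezoid, 1 panel, h=0.8000): -5.46688
R_{1,0} (trapezoid, 2 panels, h=0.4000): -3.93344
R_{2,0} (trapezoid, 4 panels, h=0.2000): -3.53856
R_{1,1} = -3.93344 + (-3.93344 − (-5.46688))/3 = -3.42229
R_{2,1} = -3.53856 + (-3.53856 − (-3.93344))/3 = -3.40693
R_{2,2} = -3.40693 + (-3.40693 − (-3.42229))/15 = -3.40591

-3.406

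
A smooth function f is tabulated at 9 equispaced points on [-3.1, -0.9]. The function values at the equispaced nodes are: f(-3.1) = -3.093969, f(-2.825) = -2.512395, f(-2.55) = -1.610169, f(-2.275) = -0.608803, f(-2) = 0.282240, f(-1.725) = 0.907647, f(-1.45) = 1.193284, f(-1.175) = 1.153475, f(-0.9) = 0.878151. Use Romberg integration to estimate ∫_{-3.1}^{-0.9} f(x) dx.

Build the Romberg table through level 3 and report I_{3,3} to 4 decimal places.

I_{0,0} (trapezoid, 1 panel, h=2.2000): -2.437400
I_{1,0} (trapezoid, 2 panels, h=1.1000): -0.908236
I_{2,0} (trapezoid, 4 panels, h=0.5500): -0.683405
I_{3,0} (trapezoid, 8 panels, h=0.2750): -0.633223
I_{1,1} = -0.908236 + (-0.908236 − (-2.437400))/3 = -0.398515
I_{2,1} = -0.683405 + (-0.683405 − (-0.908236))/3 = -0.608461
I_{3,1} = -0.633223 + (-0.633223 − (-0.683405))/3 = -0.616496
I_{2,2} = -0.608461 + (-0.608461 − (-0.398515))/15 = -0.622457
I_{3,2} = -0.616496 + (-0.616496 − (-0.608461))/15 = -0.617032
I_{3,3} = -0.617032 + (-0.617032 − (-0.622457))/63 = -0.616946

-0.6169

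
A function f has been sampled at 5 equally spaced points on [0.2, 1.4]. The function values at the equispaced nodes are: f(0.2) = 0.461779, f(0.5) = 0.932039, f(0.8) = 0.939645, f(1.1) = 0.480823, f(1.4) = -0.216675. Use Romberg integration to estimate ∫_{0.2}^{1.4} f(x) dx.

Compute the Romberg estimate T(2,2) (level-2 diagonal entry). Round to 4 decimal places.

T(0,0) (trapezoid, 1 panel, h=1.2000): 0.147062
T(1,0) (trapezoid, 2 panels, h=0.6000): 0.637318
T(2,0) (trapezoid, 4 panels, h=0.3000): 0.742518
T(1,1) = 0.637318 + (0.637318 − 0.147062)/3 = 0.800737
T(2,1) = 0.742518 + (0.742518 − 0.637318)/3 = 0.777585
T(2,2) = 0.777585 + (0.777585 − 0.800737)/15 = 0.776042

0.7760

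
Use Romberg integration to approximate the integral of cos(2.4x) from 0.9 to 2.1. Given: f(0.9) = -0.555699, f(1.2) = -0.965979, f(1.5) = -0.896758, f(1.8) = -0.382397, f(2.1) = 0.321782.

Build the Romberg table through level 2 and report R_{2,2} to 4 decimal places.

-0.7406

R_{0,0} (trapezoid, 1 panel, h=1.2000): -0.140350
R_{1,0} (trapezoid, 2 panels, h=0.6000): -0.608230
R_{2,0} (trapezoid, 4 panels, h=0.3000): -0.708628
R_{1,1} = -0.608230 + (-0.608230 − (-0.140350))/3 = -0.764190
R_{2,1} = -0.708628 + (-0.708628 − (-0.608230))/3 = -0.742094
R_{2,2} = -0.742094 + (-0.742094 − (-0.764190))/15 = -0.740621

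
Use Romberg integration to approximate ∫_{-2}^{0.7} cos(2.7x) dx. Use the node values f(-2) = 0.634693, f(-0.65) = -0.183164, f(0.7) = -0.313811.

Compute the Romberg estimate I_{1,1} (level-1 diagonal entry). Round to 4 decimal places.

-0.1853

I_{0,0} (trapezoid, 1 panel, h=2.7000): 0.433191
I_{1,0} (trapezoid, 2 panels, h=1.3500): -0.030676
I_{1,1} = -0.030676 + (-0.030676 − 0.433191)/3 = -0.185298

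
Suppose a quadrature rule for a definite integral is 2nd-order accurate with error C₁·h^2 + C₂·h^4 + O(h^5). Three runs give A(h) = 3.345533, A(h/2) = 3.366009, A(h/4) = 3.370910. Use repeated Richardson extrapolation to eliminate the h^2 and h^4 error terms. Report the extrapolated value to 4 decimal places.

3.3725

First eliminate the h^2 term (factor 2^2 = 4):
  B₁ = (4·3.366009 − 3.345533)/3 = 3.372834
  B₂ = (4·3.370910 − 3.366009)/3 = 3.372544
Then eliminate the h^4 term (factor 2^4 = 16):
  (16·3.372544 − 3.372834)/15 = 3.372525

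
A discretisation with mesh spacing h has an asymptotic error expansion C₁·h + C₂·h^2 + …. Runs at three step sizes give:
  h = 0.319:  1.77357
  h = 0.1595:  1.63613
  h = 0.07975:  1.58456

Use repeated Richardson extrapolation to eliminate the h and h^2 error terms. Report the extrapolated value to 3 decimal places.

1.544

First eliminate the h term (factor 2^1 = 2):
  B₁ = (2·1.63613 − 1.77357)/1 = 1.49869
  B₂ = (2·1.58456 − 1.63613)/1 = 1.53299
Then eliminate the h^2 term (factor 2^2 = 4):
  (4·1.53299 − 1.49869)/3 = 1.54442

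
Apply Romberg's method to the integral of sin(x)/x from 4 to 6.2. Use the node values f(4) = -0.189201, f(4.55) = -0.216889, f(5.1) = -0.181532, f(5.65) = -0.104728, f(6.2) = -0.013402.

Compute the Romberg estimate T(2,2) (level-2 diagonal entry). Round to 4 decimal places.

-0.3395

T(0,0) (trapezoid, 1 panel, h=2.2000): -0.222863
T(1,0) (trapezoid, 2 panels, h=1.1000): -0.311117
T(2,0) (trapezoid, 4 panels, h=0.5500): -0.332448
T(1,1) = -0.311117 + (-0.311117 − (-0.222863))/3 = -0.340535
T(2,1) = -0.332448 + (-0.332448 − (-0.311117))/3 = -0.339558
T(2,2) = -0.339558 + (-0.339558 − (-0.340535))/15 = -0.339493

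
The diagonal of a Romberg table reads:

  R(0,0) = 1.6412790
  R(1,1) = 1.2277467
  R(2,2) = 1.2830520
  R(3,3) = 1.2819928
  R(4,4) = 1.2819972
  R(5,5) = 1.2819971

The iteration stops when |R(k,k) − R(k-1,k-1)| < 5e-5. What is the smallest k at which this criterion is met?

|R(1,1) − R(0,0)| = 0.4135323 ≥ 5e-5
|R(2,2) − R(1,1)| = 0.0553053 ≥ 5e-5
|R(3,3) − R(2,2)| = 0.0010592 ≥ 5e-5
|R(4,4) − R(3,3)| = 0.0000044 < 5e-5

k = 4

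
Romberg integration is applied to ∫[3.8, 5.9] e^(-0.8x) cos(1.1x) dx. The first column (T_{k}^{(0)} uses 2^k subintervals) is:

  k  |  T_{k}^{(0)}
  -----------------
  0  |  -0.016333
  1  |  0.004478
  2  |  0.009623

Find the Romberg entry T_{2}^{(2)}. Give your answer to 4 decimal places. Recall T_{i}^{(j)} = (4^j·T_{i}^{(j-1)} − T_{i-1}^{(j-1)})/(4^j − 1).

0.0113

Richardson extrapolation on the trapezoidal column (denominator 4−1=3):
T_{1}^{(1)} = (4·0.004478 − (-0.016333)) / 3 = 0.011415
T_{2}^{(1)} = (4·0.009623 − 0.004478) / 3 = 0.011338
T_{2}^{(2)} = (16·0.011338 − 0.011415) / 15 = 0.011333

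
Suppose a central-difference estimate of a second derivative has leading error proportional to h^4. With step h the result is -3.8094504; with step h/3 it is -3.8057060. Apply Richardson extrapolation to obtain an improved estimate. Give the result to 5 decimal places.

-3.80566

Extrapolated value = (81·A(h/3) − A(h)) / (81 − 1)
= (81·(-3.8057060) − (-3.8094504)) / 80
= -304.4527356 / 80 = -3.8056592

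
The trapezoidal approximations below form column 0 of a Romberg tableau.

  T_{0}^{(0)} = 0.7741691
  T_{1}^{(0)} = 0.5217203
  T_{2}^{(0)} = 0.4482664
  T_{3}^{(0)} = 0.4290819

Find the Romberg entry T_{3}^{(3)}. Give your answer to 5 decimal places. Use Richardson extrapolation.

T_{1}^{(1)} = 0.5217203 + (0.5217203 − 0.7741691)/3 = 0.4375707
T_{2}^{(1)} = (4·0.4482664 − 0.5217203) / 3 = 0.4237818
T_{3}^{(1)} = (4·0.4290819 − 0.4482664) / 3 = 0.4226871
T_{2}^{(2)} = 0.4237818 + (0.4237818 − 0.4375707)/15 = 0.4228625
T_{3}^{(2)} = 0.4226871 + (0.4226871 − 0.4237818)/15 = 0.4226141
T_{3}^{(3)} = (64·0.4226141 − 0.4228625) / 63 = 0.4226102

0.42261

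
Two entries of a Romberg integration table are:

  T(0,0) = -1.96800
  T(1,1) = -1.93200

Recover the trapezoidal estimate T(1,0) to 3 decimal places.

-1.941

From T(1,1) = (4·T(1,0) − T(0,0))/3, solve for T(1,0):
4·T(1,0) = 3·(-1.93200) + (-1.96800) = -7.76400
T(1,0) = -1.94100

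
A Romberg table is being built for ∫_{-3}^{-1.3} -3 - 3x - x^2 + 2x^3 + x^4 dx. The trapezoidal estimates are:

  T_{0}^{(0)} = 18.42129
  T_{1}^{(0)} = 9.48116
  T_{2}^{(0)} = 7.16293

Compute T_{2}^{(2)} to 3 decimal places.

6.383

T_{1}^{(1)} = 9.48116 + (9.48116 − 18.42129)/3 = 6.50112
T_{2}^{(1)} = (4·7.16293 − 9.48116) / 3 = 6.39019
T_{2}^{(2)} = 6.39019 + (6.39019 − 6.50112)/15 = 6.38279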